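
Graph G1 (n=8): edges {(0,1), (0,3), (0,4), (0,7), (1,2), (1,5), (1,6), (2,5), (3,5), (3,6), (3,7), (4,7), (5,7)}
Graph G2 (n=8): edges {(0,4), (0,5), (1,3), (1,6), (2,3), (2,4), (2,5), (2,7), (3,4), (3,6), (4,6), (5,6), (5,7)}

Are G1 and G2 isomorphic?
Yes, isomorphic

The graphs are isomorphic.
One valid mapping φ: V(G1) → V(G2): 0→6, 1→5, 2→7, 3→4, 4→1, 5→2, 6→0, 7→3

Verify φ preserves adjacency — for each edge of G1, its image is an edge of G2:
  (0,1) → (φ(0),φ(1)) = (5,6) ∈ E(G2) ✓
  (0,3) → (φ(0),φ(3)) = (4,6) ∈ E(G2) ✓
  (0,4) → (φ(0),φ(4)) = (1,6) ∈ E(G2) ✓
  (0,7) → (φ(0),φ(7)) = (3,6) ∈ E(G2) ✓
  (1,2) → (φ(1),φ(2)) = (5,7) ∈ E(G2) ✓
  (1,5) → (φ(1),φ(5)) = (2,5) ∈ E(G2) ✓
  (1,6) → (φ(1),φ(6)) = (0,5) ∈ E(G2) ✓
  (2,5) → (φ(2),φ(5)) = (2,7) ∈ E(G2) ✓
  (3,5) → (φ(3),φ(5)) = (2,4) ∈ E(G2) ✓
  (3,6) → (φ(3),φ(6)) = (0,4) ∈ E(G2) ✓
  (3,7) → (φ(3),φ(7)) = (3,4) ∈ E(G2) ✓
  (4,7) → (φ(4),φ(7)) = (1,3) ∈ E(G2) ✓
  (5,7) → (φ(5),φ(7)) = (2,3) ∈ E(G2) ✓
All 13 edges of G1 map to edges of G2, and |E(G1)| = |E(G2)| = 13, so φ is a bijection on edges as well as vertices. Hence G1 ≅ G2.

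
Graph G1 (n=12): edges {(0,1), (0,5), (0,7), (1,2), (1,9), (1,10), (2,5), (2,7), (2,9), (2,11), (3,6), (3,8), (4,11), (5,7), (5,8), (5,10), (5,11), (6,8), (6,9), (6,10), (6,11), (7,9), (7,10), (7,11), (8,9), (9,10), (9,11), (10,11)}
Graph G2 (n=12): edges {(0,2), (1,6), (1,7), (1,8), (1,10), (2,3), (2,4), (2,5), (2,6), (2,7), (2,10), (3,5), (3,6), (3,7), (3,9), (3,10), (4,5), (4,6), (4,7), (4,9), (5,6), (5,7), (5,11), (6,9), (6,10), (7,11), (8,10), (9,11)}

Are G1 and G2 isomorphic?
Yes, isomorphic

The graphs are isomorphic.
One valid mapping φ: V(G1) → V(G2): 0→11, 1→9, 2→4, 3→8, 4→0, 5→7, 6→10, 7→5, 8→1, 9→6, 10→3, 11→2

Verify φ preserves adjacency — for each edge of G1, its image is an edge of G2:
  (0,1) → (φ(0),φ(1)) = (9,11) ∈ E(G2) ✓
  (0,5) → (φ(0),φ(5)) = (7,11) ∈ E(G2) ✓
  (0,7) → (φ(0),φ(7)) = (5,11) ∈ E(G2) ✓
  (1,2) → (φ(1),φ(2)) = (4,9) ∈ E(G2) ✓
  (1,9) → (φ(1),φ(9)) = (6,9) ∈ E(G2) ✓
  (1,10) → (φ(1),φ(10)) = (3,9) ∈ E(G2) ✓
  (2,5) → (φ(2),φ(5)) = (4,7) ∈ E(G2) ✓
  (2,7) → (φ(2),φ(7)) = (4,5) ∈ E(G2) ✓
  (2,9) → (φ(2),φ(9)) = (4,6) ∈ E(G2) ✓
  (2,11) → (φ(2),φ(11)) = (2,4) ∈ E(G2) ✓
  (3,6) → (φ(3),φ(6)) = (8,10) ∈ E(G2) ✓
  (3,8) → (φ(3),φ(8)) = (1,8) ∈ E(G2) ✓
  (4,11) → (φ(4),φ(11)) = (0,2) ∈ E(G2) ✓
  (5,7) → (φ(5),φ(7)) = (5,7) ∈ E(G2) ✓
  (5,8) → (φ(5),φ(8)) = (1,7) ∈ E(G2) ✓
  (5,10) → (φ(5),φ(10)) = (3,7) ∈ E(G2) ✓
  (5,11) → (φ(5),φ(11)) = (2,7) ∈ E(G2) ✓
  (6,8) → (φ(6),φ(8)) = (1,10) ∈ E(G2) ✓
  (6,9) → (φ(6),φ(9)) = (6,10) ∈ E(G2) ✓
  (6,10) → (φ(6),φ(10)) = (3,10) ∈ E(G2) ✓
  (6,11) → (φ(6),φ(11)) = (2,10) ∈ E(G2) ✓
  (7,9) → (φ(7),φ(9)) = (5,6) ∈ E(G2) ✓
  (7,10) → (φ(7),φ(10)) = (3,5) ∈ E(G2) ✓
  (7,11) → (φ(7),φ(11)) = (2,5) ∈ E(G2) ✓
  (8,9) → (φ(8),φ(9)) = (1,6) ∈ E(G2) ✓
  (9,10) → (φ(9),φ(10)) = (3,6) ∈ E(G2) ✓
  (9,11) → (φ(9),φ(11)) = (2,6) ∈ E(G2) ✓
  (10,11) → (φ(10),φ(11)) = (2,3) ∈ E(G2) ✓
All 28 edges of G1 map to edges of G2, and |E(G1)| = |E(G2)| = 28, so φ is a bijection on edges as well as vertices. Hence G1 ≅ G2.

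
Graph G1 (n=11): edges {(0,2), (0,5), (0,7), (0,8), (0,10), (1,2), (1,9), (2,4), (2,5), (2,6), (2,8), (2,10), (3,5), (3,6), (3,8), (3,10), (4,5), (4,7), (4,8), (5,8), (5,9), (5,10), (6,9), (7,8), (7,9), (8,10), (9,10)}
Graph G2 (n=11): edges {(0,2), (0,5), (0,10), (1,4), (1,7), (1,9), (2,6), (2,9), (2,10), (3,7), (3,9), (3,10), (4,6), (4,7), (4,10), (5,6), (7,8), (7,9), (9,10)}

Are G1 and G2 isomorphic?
No, not isomorphic

The graphs are NOT isomorphic.

Degrees in G1: deg(0)=5, deg(1)=2, deg(2)=7, deg(3)=4, deg(4)=4, deg(5)=7, deg(6)=3, deg(7)=4, deg(8)=7, deg(9)=5, deg(10)=6.
Sorted degree sequence of G1: [7, 7, 7, 6, 5, 5, 4, 4, 4, 3, 2].
Degrees in G2: deg(0)=3, deg(1)=3, deg(2)=4, deg(3)=3, deg(4)=4, deg(5)=2, deg(6)=3, deg(7)=5, deg(8)=1, deg(9)=5, deg(10)=5.
Sorted degree sequence of G2: [5, 5, 5, 4, 4, 3, 3, 3, 3, 2, 1].
The (sorted) degree sequence is an isomorphism invariant, so since G1 and G2 have different degree sequences they cannot be isomorphic.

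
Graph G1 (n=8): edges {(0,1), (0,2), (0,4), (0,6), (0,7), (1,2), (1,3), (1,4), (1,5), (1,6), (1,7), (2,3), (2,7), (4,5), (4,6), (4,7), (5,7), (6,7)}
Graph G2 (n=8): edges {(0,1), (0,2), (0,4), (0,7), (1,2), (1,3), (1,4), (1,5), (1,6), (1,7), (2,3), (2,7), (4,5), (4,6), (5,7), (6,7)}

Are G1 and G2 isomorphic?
No, not isomorphic

The graphs are NOT isomorphic.

Counting edges: G1 has 18 edge(s); G2 has 16 edge(s).
Edge count is an isomorphism invariant (a bijection on vertices induces a bijection on edges), so differing edge counts rule out isomorphism.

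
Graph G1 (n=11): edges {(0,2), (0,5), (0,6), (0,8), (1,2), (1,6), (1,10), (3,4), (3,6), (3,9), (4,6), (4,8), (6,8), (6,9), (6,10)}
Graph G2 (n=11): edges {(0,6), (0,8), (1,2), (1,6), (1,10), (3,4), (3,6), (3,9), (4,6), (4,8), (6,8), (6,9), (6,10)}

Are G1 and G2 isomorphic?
No, not isomorphic

The graphs are NOT isomorphic.

Counting edges: G1 has 15 edge(s); G2 has 13 edge(s).
Edge count is an isomorphism invariant (a bijection on vertices induces a bijection on edges), so differing edge counts rule out isomorphism.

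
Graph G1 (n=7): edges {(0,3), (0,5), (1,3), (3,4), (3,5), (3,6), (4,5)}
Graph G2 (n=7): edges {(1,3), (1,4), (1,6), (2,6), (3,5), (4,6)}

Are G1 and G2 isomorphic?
No, not isomorphic

The graphs are NOT isomorphic.

Degrees in G1: deg(0)=2, deg(1)=1, deg(2)=0, deg(3)=5, deg(4)=2, deg(5)=3, deg(6)=1.
Sorted degree sequence of G1: [5, 3, 2, 2, 1, 1, 0].
Degrees in G2: deg(0)=0, deg(1)=3, deg(2)=1, deg(3)=2, deg(4)=2, deg(5)=1, deg(6)=3.
Sorted degree sequence of G2: [3, 3, 2, 2, 1, 1, 0].
The (sorted) degree sequence is an isomorphism invariant, so since G1 and G2 have different degree sequences they cannot be isomorphic.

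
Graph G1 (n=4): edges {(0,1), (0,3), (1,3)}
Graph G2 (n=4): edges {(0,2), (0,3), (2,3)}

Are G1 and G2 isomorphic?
Yes, isomorphic

The graphs are isomorphic.
One valid mapping φ: V(G1) → V(G2): 0→3, 1→2, 2→1, 3→0

Verify φ preserves adjacency — for each edge of G1, its image is an edge of G2:
  (0,1) → (φ(0),φ(1)) = (2,3) ∈ E(G2) ✓
  (0,3) → (φ(0),φ(3)) = (0,3) ∈ E(G2) ✓
  (1,3) → (φ(1),φ(3)) = (0,2) ∈ E(G2) ✓
All 3 edges of G1 map to edges of G2, and |E(G1)| = |E(G2)| = 3, so φ is a bijection on edges as well as vertices. Hence G1 ≅ G2.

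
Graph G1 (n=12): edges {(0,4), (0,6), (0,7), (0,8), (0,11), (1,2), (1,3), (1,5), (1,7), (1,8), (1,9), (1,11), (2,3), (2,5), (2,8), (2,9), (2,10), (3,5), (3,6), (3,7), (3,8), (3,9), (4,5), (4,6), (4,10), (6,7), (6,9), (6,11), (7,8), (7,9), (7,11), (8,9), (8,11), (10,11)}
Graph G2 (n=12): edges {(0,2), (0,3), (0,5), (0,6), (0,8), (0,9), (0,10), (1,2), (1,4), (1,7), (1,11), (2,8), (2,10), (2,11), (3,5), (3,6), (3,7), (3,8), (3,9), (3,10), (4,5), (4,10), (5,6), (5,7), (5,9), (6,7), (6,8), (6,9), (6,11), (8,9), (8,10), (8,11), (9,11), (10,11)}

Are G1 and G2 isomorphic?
Yes, isomorphic

The graphs are isomorphic.
One valid mapping φ: V(G1) → V(G2): 0→2, 1→3, 2→5, 3→6, 4→1, 5→7, 6→11, 7→8, 8→0, 9→9, 10→4, 11→10

Verify φ preserves adjacency — for each edge of G1, its image is an edge of G2:
  (0,4) → (φ(0),φ(4)) = (1,2) ∈ E(G2) ✓
  (0,6) → (φ(0),φ(6)) = (2,11) ∈ E(G2) ✓
  (0,7) → (φ(0),φ(7)) = (2,8) ∈ E(G2) ✓
  (0,8) → (φ(0),φ(8)) = (0,2) ∈ E(G2) ✓
  (0,11) → (φ(0),φ(11)) = (2,10) ∈ E(G2) ✓
  (1,2) → (φ(1),φ(2)) = (3,5) ∈ E(G2) ✓
  (1,3) → (φ(1),φ(3)) = (3,6) ∈ E(G2) ✓
  (1,5) → (φ(1),φ(5)) = (3,7) ∈ E(G2) ✓
  (1,7) → (φ(1),φ(7)) = (3,8) ∈ E(G2) ✓
  (1,8) → (φ(1),φ(8)) = (0,3) ∈ E(G2) ✓
  (1,9) → (φ(1),φ(9)) = (3,9) ∈ E(G2) ✓
  (1,11) → (φ(1),φ(11)) = (3,10) ∈ E(G2) ✓
  (2,3) → (φ(2),φ(3)) = (5,6) ∈ E(G2) ✓
  (2,5) → (φ(2),φ(5)) = (5,7) ∈ E(G2) ✓
  (2,8) → (φ(2),φ(8)) = (0,5) ∈ E(G2) ✓
  (2,9) → (φ(2),φ(9)) = (5,9) ∈ E(G2) ✓
  (2,10) → (φ(2),φ(10)) = (4,5) ∈ E(G2) ✓
  (3,5) → (φ(3),φ(5)) = (6,7) ∈ E(G2) ✓
  (3,6) → (φ(3),φ(6)) = (6,11) ∈ E(G2) ✓
  (3,7) → (φ(3),φ(7)) = (6,8) ∈ E(G2) ✓
  (3,8) → (φ(3),φ(8)) = (0,6) ∈ E(G2) ✓
  (3,9) → (φ(3),φ(9)) = (6,9) ∈ E(G2) ✓
  (4,5) → (φ(4),φ(5)) = (1,7) ∈ E(G2) ✓
  (4,6) → (φ(4),φ(6)) = (1,11) ∈ E(G2) ✓
  (4,10) → (φ(4),φ(10)) = (1,4) ∈ E(G2) ✓
  (6,7) → (φ(6),φ(7)) = (8,11) ∈ E(G2) ✓
  (6,9) → (φ(6),φ(9)) = (9,11) ∈ E(G2) ✓
  (6,11) → (φ(6),φ(11)) = (10,11) ∈ E(G2) ✓
  (7,8) → (φ(7),φ(8)) = (0,8) ∈ E(G2) ✓
  (7,9) → (φ(7),φ(9)) = (8,9) ∈ E(G2) ✓
  (7,11) → (φ(7),φ(11)) = (8,10) ∈ E(G2) ✓
  (8,9) → (φ(8),φ(9)) = (0,9) ∈ E(G2) ✓
  (8,11) → (φ(8),φ(11)) = (0,10) ∈ E(G2) ✓
  (10,11) → (φ(10),φ(11)) = (4,10) ∈ E(G2) ✓
All 34 edges of G1 map to edges of G2, and |E(G1)| = |E(G2)| = 34, so φ is a bijection on edges as well as vertices. Hence G1 ≅ G2.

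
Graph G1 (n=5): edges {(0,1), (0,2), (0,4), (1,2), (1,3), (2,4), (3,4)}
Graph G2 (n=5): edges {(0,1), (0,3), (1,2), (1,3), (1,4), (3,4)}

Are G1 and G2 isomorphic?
No, not isomorphic

The graphs are NOT isomorphic.

Degrees in G1: deg(0)=3, deg(1)=3, deg(2)=3, deg(3)=2, deg(4)=3.
Sorted degree sequence of G1: [3, 3, 3, 3, 2].
Degrees in G2: deg(0)=2, deg(1)=4, deg(2)=1, deg(3)=3, deg(4)=2.
Sorted degree sequence of G2: [4, 3, 2, 2, 1].
The (sorted) degree sequence is an isomorphism invariant, so since G1 and G2 have different degree sequences they cannot be isomorphic.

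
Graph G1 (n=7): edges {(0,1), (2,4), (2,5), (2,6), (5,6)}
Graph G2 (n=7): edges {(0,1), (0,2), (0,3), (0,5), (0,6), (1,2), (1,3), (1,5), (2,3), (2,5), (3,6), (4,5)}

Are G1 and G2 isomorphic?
No, not isomorphic

The graphs are NOT isomorphic.

Degrees in G1: deg(0)=1, deg(1)=1, deg(2)=3, deg(3)=0, deg(4)=1, deg(5)=2, deg(6)=2.
Sorted degree sequence of G1: [3, 2, 2, 1, 1, 1, 0].
Degrees in G2: deg(0)=5, deg(1)=4, deg(2)=4, deg(3)=4, deg(4)=1, deg(5)=4, deg(6)=2.
Sorted degree sequence of G2: [5, 4, 4, 4, 4, 2, 1].
The (sorted) degree sequence is an isomorphism invariant, so since G1 and G2 have different degree sequences they cannot be isomorphic.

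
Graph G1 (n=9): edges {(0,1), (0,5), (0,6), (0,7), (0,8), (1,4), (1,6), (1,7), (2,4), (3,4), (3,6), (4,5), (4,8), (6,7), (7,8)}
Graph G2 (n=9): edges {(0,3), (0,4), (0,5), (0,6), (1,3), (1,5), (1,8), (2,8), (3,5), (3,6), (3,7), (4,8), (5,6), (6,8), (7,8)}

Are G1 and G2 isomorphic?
Yes, isomorphic

The graphs are isomorphic.
One valid mapping φ: V(G1) → V(G2): 0→3, 1→6, 2→2, 3→4, 4→8, 5→7, 6→0, 7→5, 8→1

Verify φ preserves adjacency — for each edge of G1, its image is an edge of G2:
  (0,1) → (φ(0),φ(1)) = (3,6) ∈ E(G2) ✓
  (0,5) → (φ(0),φ(5)) = (3,7) ∈ E(G2) ✓
  (0,6) → (φ(0),φ(6)) = (0,3) ∈ E(G2) ✓
  (0,7) → (φ(0),φ(7)) = (3,5) ∈ E(G2) ✓
  (0,8) → (φ(0),φ(8)) = (1,3) ∈ E(G2) ✓
  (1,4) → (φ(1),φ(4)) = (6,8) ∈ E(G2) ✓
  (1,6) → (φ(1),φ(6)) = (0,6) ∈ E(G2) ✓
  (1,7) → (φ(1),φ(7)) = (5,6) ∈ E(G2) ✓
  (2,4) → (φ(2),φ(4)) = (2,8) ∈ E(G2) ✓
  (3,4) → (φ(3),φ(4)) = (4,8) ∈ E(G2) ✓
  (3,6) → (φ(3),φ(6)) = (0,4) ∈ E(G2) ✓
  (4,5) → (φ(4),φ(5)) = (7,8) ∈ E(G2) ✓
  (4,8) → (φ(4),φ(8)) = (1,8) ∈ E(G2) ✓
  (6,7) → (φ(6),φ(7)) = (0,5) ∈ E(G2) ✓
  (7,8) → (φ(7),φ(8)) = (1,5) ∈ E(G2) ✓
All 15 edges of G1 map to edges of G2, and |E(G1)| = |E(G2)| = 15, so φ is a bijection on edges as well as vertices. Hence G1 ≅ G2.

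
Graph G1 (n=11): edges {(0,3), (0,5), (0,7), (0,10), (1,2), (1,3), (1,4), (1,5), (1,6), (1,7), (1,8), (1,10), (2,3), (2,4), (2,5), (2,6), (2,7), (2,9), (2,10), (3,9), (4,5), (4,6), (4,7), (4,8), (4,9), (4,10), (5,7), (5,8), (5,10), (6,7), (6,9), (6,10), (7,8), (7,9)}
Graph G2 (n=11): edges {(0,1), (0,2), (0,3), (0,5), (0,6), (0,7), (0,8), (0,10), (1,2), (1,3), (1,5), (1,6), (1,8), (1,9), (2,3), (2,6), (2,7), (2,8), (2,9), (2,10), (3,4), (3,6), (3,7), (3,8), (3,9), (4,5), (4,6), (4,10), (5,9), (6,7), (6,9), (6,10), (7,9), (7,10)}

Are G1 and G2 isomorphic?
Yes, isomorphic

The graphs are isomorphic.
One valid mapping φ: V(G1) → V(G2): 0→5, 1→3, 2→6, 3→4, 4→2, 5→1, 6→7, 7→0, 8→8, 9→10, 10→9

Verify φ preserves adjacency — for each edge of G1, its image is an edge of G2:
  (0,3) → (φ(0),φ(3)) = (4,5) ∈ E(G2) ✓
  (0,5) → (φ(0),φ(5)) = (1,5) ∈ E(G2) ✓
  (0,7) → (φ(0),φ(7)) = (0,5) ∈ E(G2) ✓
  (0,10) → (φ(0),φ(10)) = (5,9) ∈ E(G2) ✓
  (1,2) → (φ(1),φ(2)) = (3,6) ∈ E(G2) ✓
  (1,3) → (φ(1),φ(3)) = (3,4) ∈ E(G2) ✓
  (1,4) → (φ(1),φ(4)) = (2,3) ∈ E(G2) ✓
  (1,5) → (φ(1),φ(5)) = (1,3) ∈ E(G2) ✓
  (1,6) → (φ(1),φ(6)) = (3,7) ∈ E(G2) ✓
  (1,7) → (φ(1),φ(7)) = (0,3) ∈ E(G2) ✓
  (1,8) → (φ(1),φ(8)) = (3,8) ∈ E(G2) ✓
  (1,10) → (φ(1),φ(10)) = (3,9) ∈ E(G2) ✓
  (2,3) → (φ(2),φ(3)) = (4,6) ∈ E(G2) ✓
  (2,4) → (φ(2),φ(4)) = (2,6) ∈ E(G2) ✓
  (2,5) → (φ(2),φ(5)) = (1,6) ∈ E(G2) ✓
  (2,6) → (φ(2),φ(6)) = (6,7) ∈ E(G2) ✓
  (2,7) → (φ(2),φ(7)) = (0,6) ∈ E(G2) ✓
  (2,9) → (φ(2),φ(9)) = (6,10) ∈ E(G2) ✓
  (2,10) → (φ(2),φ(10)) = (6,9) ∈ E(G2) ✓
  (3,9) → (φ(3),φ(9)) = (4,10) ∈ E(G2) ✓
  (4,5) → (φ(4),φ(5)) = (1,2) ∈ E(G2) ✓
  (4,6) → (φ(4),φ(6)) = (2,7) ∈ E(G2) ✓
  (4,7) → (φ(4),φ(7)) = (0,2) ∈ E(G2) ✓
  (4,8) → (φ(4),φ(8)) = (2,8) ∈ E(G2) ✓
  (4,9) → (φ(4),φ(9)) = (2,10) ∈ E(G2) ✓
  (4,10) → (φ(4),φ(10)) = (2,9) ∈ E(G2) ✓
  (5,7) → (φ(5),φ(7)) = (0,1) ∈ E(G2) ✓
  (5,8) → (φ(5),φ(8)) = (1,8) ∈ E(G2) ✓
  (5,10) → (φ(5),φ(10)) = (1,9) ∈ E(G2) ✓
  (6,7) → (φ(6),φ(7)) = (0,7) ∈ E(G2) ✓
  (6,9) → (φ(6),φ(9)) = (7,10) ∈ E(G2) ✓
  (6,10) → (φ(6),φ(10)) = (7,9) ∈ E(G2) ✓
  (7,8) → (φ(7),φ(8)) = (0,8) ∈ E(G2) ✓
  (7,9) → (φ(7),φ(9)) = (0,10) ∈ E(G2) ✓
All 34 edges of G1 map to edges of G2, and |E(G1)| = |E(G2)| = 34, so φ is a bijection on edges as well as vertices. Hence G1 ≅ G2.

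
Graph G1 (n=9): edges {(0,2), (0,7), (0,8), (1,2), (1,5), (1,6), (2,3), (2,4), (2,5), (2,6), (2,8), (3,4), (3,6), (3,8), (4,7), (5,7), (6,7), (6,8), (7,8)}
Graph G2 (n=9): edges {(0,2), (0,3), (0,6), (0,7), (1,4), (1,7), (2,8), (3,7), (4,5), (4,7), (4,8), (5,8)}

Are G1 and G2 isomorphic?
No, not isomorphic

The graphs are NOT isomorphic.

Counting triangles (3-cliques): G1 has 10, G2 has 3.
Triangle count is an isomorphism invariant, so differing triangle counts rule out isomorphism.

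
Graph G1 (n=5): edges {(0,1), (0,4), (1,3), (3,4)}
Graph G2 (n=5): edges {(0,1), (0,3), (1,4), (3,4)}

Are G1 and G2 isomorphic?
Yes, isomorphic

The graphs are isomorphic.
One valid mapping φ: V(G1) → V(G2): 0→4, 1→3, 2→2, 3→0, 4→1

Verify φ preserves adjacency — for each edge of G1, its image is an edge of G2:
  (0,1) → (φ(0),φ(1)) = (3,4) ∈ E(G2) ✓
  (0,4) → (φ(0),φ(4)) = (1,4) ∈ E(G2) ✓
  (1,3) → (φ(1),φ(3)) = (0,3) ∈ E(G2) ✓
  (3,4) → (φ(3),φ(4)) = (0,1) ∈ E(G2) ✓
All 4 edges of G1 map to edges of G2, and |E(G1)| = |E(G2)| = 4, so φ is a bijection on edges as well as vertices. Hence G1 ≅ G2.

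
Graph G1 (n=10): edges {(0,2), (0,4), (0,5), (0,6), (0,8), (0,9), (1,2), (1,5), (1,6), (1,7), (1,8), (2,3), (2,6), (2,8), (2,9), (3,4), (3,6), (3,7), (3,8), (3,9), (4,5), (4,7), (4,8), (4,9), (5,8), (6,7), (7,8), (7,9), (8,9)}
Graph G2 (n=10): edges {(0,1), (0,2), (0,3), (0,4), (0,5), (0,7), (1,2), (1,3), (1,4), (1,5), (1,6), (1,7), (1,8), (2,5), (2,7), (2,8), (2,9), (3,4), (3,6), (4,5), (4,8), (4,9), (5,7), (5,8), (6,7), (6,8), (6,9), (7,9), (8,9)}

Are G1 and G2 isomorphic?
Yes, isomorphic

The graphs are isomorphic.
One valid mapping φ: V(G1) → V(G2): 0→4, 1→6, 2→8, 3→2, 4→0, 5→3, 6→9, 7→7, 8→1, 9→5

Verify φ preserves adjacency — for each edge of G1, its image is an edge of G2:
  (0,2) → (φ(0),φ(2)) = (4,8) ∈ E(G2) ✓
  (0,4) → (φ(0),φ(4)) = (0,4) ∈ E(G2) ✓
  (0,5) → (φ(0),φ(5)) = (3,4) ∈ E(G2) ✓
  (0,6) → (φ(0),φ(6)) = (4,9) ∈ E(G2) ✓
  (0,8) → (φ(0),φ(8)) = (1,4) ∈ E(G2) ✓
  (0,9) → (φ(0),φ(9)) = (4,5) ∈ E(G2) ✓
  (1,2) → (φ(1),φ(2)) = (6,8) ∈ E(G2) ✓
  (1,5) → (φ(1),φ(5)) = (3,6) ∈ E(G2) ✓
  (1,6) → (φ(1),φ(6)) = (6,9) ∈ E(G2) ✓
  (1,7) → (φ(1),φ(7)) = (6,7) ∈ E(G2) ✓
  (1,8) → (φ(1),φ(8)) = (1,6) ∈ E(G2) ✓
  (2,3) → (φ(2),φ(3)) = (2,8) ∈ E(G2) ✓
  (2,6) → (φ(2),φ(6)) = (8,9) ∈ E(G2) ✓
  (2,8) → (φ(2),φ(8)) = (1,8) ∈ E(G2) ✓
  (2,9) → (φ(2),φ(9)) = (5,8) ∈ E(G2) ✓
  (3,4) → (φ(3),φ(4)) = (0,2) ∈ E(G2) ✓
  (3,6) → (φ(3),φ(6)) = (2,9) ∈ E(G2) ✓
  (3,7) → (φ(3),φ(7)) = (2,7) ∈ E(G2) ✓
  (3,8) → (φ(3),φ(8)) = (1,2) ∈ E(G2) ✓
  (3,9) → (φ(3),φ(9)) = (2,5) ∈ E(G2) ✓
  (4,5) → (φ(4),φ(5)) = (0,3) ∈ E(G2) ✓
  (4,7) → (φ(4),φ(7)) = (0,7) ∈ E(G2) ✓
  (4,8) → (φ(4),φ(8)) = (0,1) ∈ E(G2) ✓
  (4,9) → (φ(4),φ(9)) = (0,5) ∈ E(G2) ✓
  (5,8) → (φ(5),φ(8)) = (1,3) ∈ E(G2) ✓
  (6,7) → (φ(6),φ(7)) = (7,9) ∈ E(G2) ✓
  (7,8) → (φ(7),φ(8)) = (1,7) ∈ E(G2) ✓
  (7,9) → (φ(7),φ(9)) = (5,7) ∈ E(G2) ✓
  (8,9) → (φ(8),φ(9)) = (1,5) ∈ E(G2) ✓
All 29 edges of G1 map to edges of G2, and |E(G1)| = |E(G2)| = 29, so φ is a bijection on edges as well as vertices. Hence G1 ≅ G2.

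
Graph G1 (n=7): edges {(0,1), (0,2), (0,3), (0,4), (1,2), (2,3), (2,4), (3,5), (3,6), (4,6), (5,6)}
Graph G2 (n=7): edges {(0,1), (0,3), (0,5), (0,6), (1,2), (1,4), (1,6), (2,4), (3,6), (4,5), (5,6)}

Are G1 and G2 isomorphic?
Yes, isomorphic

The graphs are isomorphic.
One valid mapping φ: V(G1) → V(G2): 0→0, 1→3, 2→6, 3→1, 4→5, 5→2, 6→4

Verify φ preserves adjacency — for each edge of G1, its image is an edge of G2:
  (0,1) → (φ(0),φ(1)) = (0,3) ∈ E(G2) ✓
  (0,2) → (φ(0),φ(2)) = (0,6) ∈ E(G2) ✓
  (0,3) → (φ(0),φ(3)) = (0,1) ∈ E(G2) ✓
  (0,4) → (φ(0),φ(4)) = (0,5) ∈ E(G2) ✓
  (1,2) → (φ(1),φ(2)) = (3,6) ∈ E(G2) ✓
  (2,3) → (φ(2),φ(3)) = (1,6) ∈ E(G2) ✓
  (2,4) → (φ(2),φ(4)) = (5,6) ∈ E(G2) ✓
  (3,5) → (φ(3),φ(5)) = (1,2) ∈ E(G2) ✓
  (3,6) → (φ(3),φ(6)) = (1,4) ∈ E(G2) ✓
  (4,6) → (φ(4),φ(6)) = (4,5) ∈ E(G2) ✓
  (5,6) → (φ(5),φ(6)) = (2,4) ∈ E(G2) ✓
All 11 edges of G1 map to edges of G2, and |E(G1)| = |E(G2)| = 11, so φ is a bijection on edges as well as vertices. Hence G1 ≅ G2.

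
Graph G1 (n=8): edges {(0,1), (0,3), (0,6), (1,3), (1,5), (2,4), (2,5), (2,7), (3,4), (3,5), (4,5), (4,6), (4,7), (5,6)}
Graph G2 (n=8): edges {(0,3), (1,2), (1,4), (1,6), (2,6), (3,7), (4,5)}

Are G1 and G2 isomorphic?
No, not isomorphic

The graphs are NOT isomorphic.

Connected components of G1: 1 component(s) with vertex sets [[0, 1, 2, 3, 4, 5, 6, 7]], sizes [8].
Connected components of G2: 2 component(s) with vertex sets [[0, 3, 7], [1, 2, 4, 5, 6]], sizes [3, 5].
The number of connected components (and the multiset of component sizes) is an isomorphism invariant — an isomorphism maps each component of G1 bijectively onto a component of G2. Since G1 has 1 component(s) and G2 has 2, they cannot be isomorphic.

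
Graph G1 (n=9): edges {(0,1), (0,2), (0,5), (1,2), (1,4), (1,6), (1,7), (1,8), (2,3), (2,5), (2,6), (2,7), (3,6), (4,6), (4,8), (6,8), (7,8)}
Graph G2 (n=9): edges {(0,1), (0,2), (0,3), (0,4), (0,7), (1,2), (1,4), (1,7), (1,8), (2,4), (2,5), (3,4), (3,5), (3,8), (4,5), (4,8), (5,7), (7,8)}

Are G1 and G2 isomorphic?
No, not isomorphic

The graphs are NOT isomorphic.

Connected components of G1: 1 component(s) with vertex sets [[0, 1, 2, 3, 4, 5, 6, 7, 8]], sizes [9].
Connected components of G2: 2 component(s) with vertex sets [[6], [0, 1, 2, 3, 4, 5, 7, 8]], sizes [1, 8].
The number of connected components (and the multiset of component sizes) is an isomorphism invariant — an isomorphism maps each component of G1 bijectively onto a component of G2. Since G1 has 1 component(s) and G2 has 2, they cannot be isomorphic.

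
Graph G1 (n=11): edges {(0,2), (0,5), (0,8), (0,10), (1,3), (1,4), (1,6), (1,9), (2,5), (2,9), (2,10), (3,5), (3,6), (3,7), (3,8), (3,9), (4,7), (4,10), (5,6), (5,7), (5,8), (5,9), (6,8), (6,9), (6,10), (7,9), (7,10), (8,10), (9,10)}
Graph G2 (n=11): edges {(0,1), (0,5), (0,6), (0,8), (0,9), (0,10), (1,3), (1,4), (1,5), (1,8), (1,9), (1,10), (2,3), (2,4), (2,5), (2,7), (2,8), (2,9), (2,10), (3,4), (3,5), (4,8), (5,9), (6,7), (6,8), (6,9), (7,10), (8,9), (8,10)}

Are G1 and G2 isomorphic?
Yes, isomorphic

The graphs are isomorphic.
One valid mapping φ: V(G1) → V(G2): 0→3, 1→6, 2→4, 3→0, 4→7, 5→1, 6→9, 7→10, 8→5, 9→8, 10→2

Verify φ preserves adjacency — for each edge of G1, its image is an edge of G2:
  (0,2) → (φ(0),φ(2)) = (3,4) ∈ E(G2) ✓
  (0,5) → (φ(0),φ(5)) = (1,3) ∈ E(G2) ✓
  (0,8) → (φ(0),φ(8)) = (3,5) ∈ E(G2) ✓
  (0,10) → (φ(0),φ(10)) = (2,3) ∈ E(G2) ✓
  (1,3) → (φ(1),φ(3)) = (0,6) ∈ E(G2) ✓
  (1,4) → (φ(1),φ(4)) = (6,7) ∈ E(G2) ✓
  (1,6) → (φ(1),φ(6)) = (6,9) ∈ E(G2) ✓
  (1,9) → (φ(1),φ(9)) = (6,8) ∈ E(G2) ✓
  (2,5) → (φ(2),φ(5)) = (1,4) ∈ E(G2) ✓
  (2,9) → (φ(2),φ(9)) = (4,8) ∈ E(G2) ✓
  (2,10) → (φ(2),φ(10)) = (2,4) ∈ E(G2) ✓
  (3,5) → (φ(3),φ(5)) = (0,1) ∈ E(G2) ✓
  (3,6) → (φ(3),φ(6)) = (0,9) ∈ E(G2) ✓
  (3,7) → (φ(3),φ(7)) = (0,10) ∈ E(G2) ✓
  (3,8) → (φ(3),φ(8)) = (0,5) ∈ E(G2) ✓
  (3,9) → (φ(3),φ(9)) = (0,8) ∈ E(G2) ✓
  (4,7) → (φ(4),φ(7)) = (7,10) ∈ E(G2) ✓
  (4,10) → (φ(4),φ(10)) = (2,7) ∈ E(G2) ✓
  (5,6) → (φ(5),φ(6)) = (1,9) ∈ E(G2) ✓
  (5,7) → (φ(5),φ(7)) = (1,10) ∈ E(G2) ✓
  (5,8) → (φ(5),φ(8)) = (1,5) ∈ E(G2) ✓
  (5,9) → (φ(5),φ(9)) = (1,8) ∈ E(G2) ✓
  (6,8) → (φ(6),φ(8)) = (5,9) ∈ E(G2) ✓
  (6,9) → (φ(6),φ(9)) = (8,9) ∈ E(G2) ✓
  (6,10) → (φ(6),φ(10)) = (2,9) ∈ E(G2) ✓
  (7,9) → (φ(7),φ(9)) = (8,10) ∈ E(G2) ✓
  (7,10) → (φ(7),φ(10)) = (2,10) ∈ E(G2) ✓
  (8,10) → (φ(8),φ(10)) = (2,5) ∈ E(G2) ✓
  (9,10) → (φ(9),φ(10)) = (2,8) ∈ E(G2) ✓
All 29 edges of G1 map to edges of G2, and |E(G1)| = |E(G2)| = 29, so φ is a bijection on edges as well as vertices. Hence G1 ≅ G2.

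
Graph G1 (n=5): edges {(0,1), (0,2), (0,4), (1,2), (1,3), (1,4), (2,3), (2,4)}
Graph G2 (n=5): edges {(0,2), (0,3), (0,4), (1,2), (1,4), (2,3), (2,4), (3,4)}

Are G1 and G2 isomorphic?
Yes, isomorphic

The graphs are isomorphic.
One valid mapping φ: V(G1) → V(G2): 0→3, 1→2, 2→4, 3→1, 4→0

Verify φ preserves adjacency — for each edge of G1, its image is an edge of G2:
  (0,1) → (φ(0),φ(1)) = (2,3) ∈ E(G2) ✓
  (0,2) → (φ(0),φ(2)) = (3,4) ∈ E(G2) ✓
  (0,4) → (φ(0),φ(4)) = (0,3) ∈ E(G2) ✓
  (1,2) → (φ(1),φ(2)) = (2,4) ∈ E(G2) ✓
  (1,3) → (φ(1),φ(3)) = (1,2) ∈ E(G2) ✓
  (1,4) → (φ(1),φ(4)) = (0,2) ∈ E(G2) ✓
  (2,3) → (φ(2),φ(3)) = (1,4) ∈ E(G2) ✓
  (2,4) → (φ(2),φ(4)) = (0,4) ∈ E(G2) ✓
All 8 edges of G1 map to edges of G2, and |E(G1)| = |E(G2)| = 8, so φ is a bijection on edges as well as vertices. Hence G1 ≅ G2.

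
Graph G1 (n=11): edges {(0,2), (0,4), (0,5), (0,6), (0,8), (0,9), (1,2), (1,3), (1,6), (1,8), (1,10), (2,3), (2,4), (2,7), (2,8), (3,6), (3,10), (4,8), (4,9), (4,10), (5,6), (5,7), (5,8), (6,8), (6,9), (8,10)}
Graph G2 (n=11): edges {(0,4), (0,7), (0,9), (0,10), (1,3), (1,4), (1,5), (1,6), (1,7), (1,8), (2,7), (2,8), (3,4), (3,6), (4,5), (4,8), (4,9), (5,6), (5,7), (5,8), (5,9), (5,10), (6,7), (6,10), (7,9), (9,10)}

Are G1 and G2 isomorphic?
Yes, isomorphic

The graphs are isomorphic.
One valid mapping φ: V(G1) → V(G2): 0→1, 1→9, 2→7, 3→0, 4→6, 5→8, 6→4, 7→2, 8→5, 9→3, 10→10

Verify φ preserves adjacency — for each edge of G1, its image is an edge of G2:
  (0,2) → (φ(0),φ(2)) = (1,7) ∈ E(G2) ✓
  (0,4) → (φ(0),φ(4)) = (1,6) ∈ E(G2) ✓
  (0,5) → (φ(0),φ(5)) = (1,8) ∈ E(G2) ✓
  (0,6) → (φ(0),φ(6)) = (1,4) ∈ E(G2) ✓
  (0,8) → (φ(0),φ(8)) = (1,5) ∈ E(G2) ✓
  (0,9) → (φ(0),φ(9)) = (1,3) ∈ E(G2) ✓
  (1,2) → (φ(1),φ(2)) = (7,9) ∈ E(G2) ✓
  (1,3) → (φ(1),φ(3)) = (0,9) ∈ E(G2) ✓
  (1,6) → (φ(1),φ(6)) = (4,9) ∈ E(G2) ✓
  (1,8) → (φ(1),φ(8)) = (5,9) ∈ E(G2) ✓
  (1,10) → (φ(1),φ(10)) = (9,10) ∈ E(G2) ✓
  (2,3) → (φ(2),φ(3)) = (0,7) ∈ E(G2) ✓
  (2,4) → (φ(2),φ(4)) = (6,7) ∈ E(G2) ✓
  (2,7) → (φ(2),φ(7)) = (2,7) ∈ E(G2) ✓
  (2,8) → (φ(2),φ(8)) = (5,7) ∈ E(G2) ✓
  (3,6) → (φ(3),φ(6)) = (0,4) ∈ E(G2) ✓
  (3,10) → (φ(3),φ(10)) = (0,10) ∈ E(G2) ✓
  (4,8) → (φ(4),φ(8)) = (5,6) ∈ E(G2) ✓
  (4,9) → (φ(4),φ(9)) = (3,6) ∈ E(G2) ✓
  (4,10) → (φ(4),φ(10)) = (6,10) ∈ E(G2) ✓
  (5,6) → (φ(5),φ(6)) = (4,8) ∈ E(G2) ✓
  (5,7) → (φ(5),φ(7)) = (2,8) ∈ E(G2) ✓
  (5,8) → (φ(5),φ(8)) = (5,8) ∈ E(G2) ✓
  (6,8) → (φ(6),φ(8)) = (4,5) ∈ E(G2) ✓
  (6,9) → (φ(6),φ(9)) = (3,4) ∈ E(G2) ✓
  (8,10) → (φ(8),φ(10)) = (5,10) ∈ E(G2) ✓
All 26 edges of G1 map to edges of G2, and |E(G1)| = |E(G2)| = 26, so φ is a bijection on edges as well as vertices. Hence G1 ≅ G2.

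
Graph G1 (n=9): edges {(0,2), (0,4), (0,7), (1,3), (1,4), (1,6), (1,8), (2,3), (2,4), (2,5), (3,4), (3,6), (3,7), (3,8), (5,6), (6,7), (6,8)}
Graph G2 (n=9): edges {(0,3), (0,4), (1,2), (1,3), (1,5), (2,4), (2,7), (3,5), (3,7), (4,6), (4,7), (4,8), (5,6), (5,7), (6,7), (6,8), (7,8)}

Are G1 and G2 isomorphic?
Yes, isomorphic

The graphs are isomorphic.
One valid mapping φ: V(G1) → V(G2): 0→1, 1→6, 2→3, 3→7, 4→5, 5→0, 6→4, 7→2, 8→8

Verify φ preserves adjacency — for each edge of G1, its image is an edge of G2:
  (0,2) → (φ(0),φ(2)) = (1,3) ∈ E(G2) ✓
  (0,4) → (φ(0),φ(4)) = (1,5) ∈ E(G2) ✓
  (0,7) → (φ(0),φ(7)) = (1,2) ∈ E(G2) ✓
  (1,3) → (φ(1),φ(3)) = (6,7) ∈ E(G2) ✓
  (1,4) → (φ(1),φ(4)) = (5,6) ∈ E(G2) ✓
  (1,6) → (φ(1),φ(6)) = (4,6) ∈ E(G2) ✓
  (1,8) → (φ(1),φ(8)) = (6,8) ∈ E(G2) ✓
  (2,3) → (φ(2),φ(3)) = (3,7) ∈ E(G2) ✓
  (2,4) → (φ(2),φ(4)) = (3,5) ∈ E(G2) ✓
  (2,5) → (φ(2),φ(5)) = (0,3) ∈ E(G2) ✓
  (3,4) → (φ(3),φ(4)) = (5,7) ∈ E(G2) ✓
  (3,6) → (φ(3),φ(6)) = (4,7) ∈ E(G2) ✓
  (3,7) → (φ(3),φ(7)) = (2,7) ∈ E(G2) ✓
  (3,8) → (φ(3),φ(8)) = (7,8) ∈ E(G2) ✓
  (5,6) → (φ(5),φ(6)) = (0,4) ∈ E(G2) ✓
  (6,7) → (φ(6),φ(7)) = (2,4) ∈ E(G2) ✓
  (6,8) → (φ(6),φ(8)) = (4,8) ∈ E(G2) ✓
All 17 edges of G1 map to edges of G2, and |E(G1)| = |E(G2)| = 17, so φ is a bijection on edges as well as vertices. Hence G1 ≅ G2.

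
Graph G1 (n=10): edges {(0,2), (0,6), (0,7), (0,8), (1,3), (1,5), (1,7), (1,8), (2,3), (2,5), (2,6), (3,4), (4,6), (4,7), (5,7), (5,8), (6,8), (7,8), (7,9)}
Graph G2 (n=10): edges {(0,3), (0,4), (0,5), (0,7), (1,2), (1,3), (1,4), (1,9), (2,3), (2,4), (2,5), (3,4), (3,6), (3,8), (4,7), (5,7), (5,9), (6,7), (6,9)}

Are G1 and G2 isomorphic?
Yes, isomorphic

The graphs are isomorphic.
One valid mapping φ: V(G1) → V(G2): 0→0, 1→1, 2→5, 3→9, 4→6, 5→2, 6→7, 7→3, 8→4, 9→8

Verify φ preserves adjacency — for each edge of G1, its image is an edge of G2:
  (0,2) → (φ(0),φ(2)) = (0,5) ∈ E(G2) ✓
  (0,6) → (φ(0),φ(6)) = (0,7) ∈ E(G2) ✓
  (0,7) → (φ(0),φ(7)) = (0,3) ∈ E(G2) ✓
  (0,8) → (φ(0),φ(8)) = (0,4) ∈ E(G2) ✓
  (1,3) → (φ(1),φ(3)) = (1,9) ∈ E(G2) ✓
  (1,5) → (φ(1),φ(5)) = (1,2) ∈ E(G2) ✓
  (1,7) → (φ(1),φ(7)) = (1,3) ∈ E(G2) ✓
  (1,8) → (φ(1),φ(8)) = (1,4) ∈ E(G2) ✓
  (2,3) → (φ(2),φ(3)) = (5,9) ∈ E(G2) ✓
  (2,5) → (φ(2),φ(5)) = (2,5) ∈ E(G2) ✓
  (2,6) → (φ(2),φ(6)) = (5,7) ∈ E(G2) ✓
  (3,4) → (φ(3),φ(4)) = (6,9) ∈ E(G2) ✓
  (4,6) → (φ(4),φ(6)) = (6,7) ∈ E(G2) ✓
  (4,7) → (φ(4),φ(7)) = (3,6) ∈ E(G2) ✓
  (5,7) → (φ(5),φ(7)) = (2,3) ∈ E(G2) ✓
  (5,8) → (φ(5),φ(8)) = (2,4) ∈ E(G2) ✓
  (6,8) → (φ(6),φ(8)) = (4,7) ∈ E(G2) ✓
  (7,8) → (φ(7),φ(8)) = (3,4) ∈ E(G2) ✓
  (7,9) → (φ(7),φ(9)) = (3,8) ∈ E(G2) ✓
All 19 edges of G1 map to edges of G2, and |E(G1)| = |E(G2)| = 19, so φ is a bijection on edges as well as vertices. Hence G1 ≅ G2.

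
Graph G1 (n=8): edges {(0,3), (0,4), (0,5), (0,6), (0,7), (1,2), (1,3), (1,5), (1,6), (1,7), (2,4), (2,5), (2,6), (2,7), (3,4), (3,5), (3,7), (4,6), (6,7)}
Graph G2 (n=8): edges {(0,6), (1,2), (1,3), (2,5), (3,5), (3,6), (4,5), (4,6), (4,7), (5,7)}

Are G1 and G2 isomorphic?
No, not isomorphic

The graphs are NOT isomorphic.

Degrees in G1: deg(0)=5, deg(1)=5, deg(2)=5, deg(3)=5, deg(4)=4, deg(5)=4, deg(6)=5, deg(7)=5.
Sorted degree sequence of G1: [5, 5, 5, 5, 5, 5, 4, 4].
Degrees in G2: deg(0)=1, deg(1)=2, deg(2)=2, deg(3)=3, deg(4)=3, deg(5)=4, deg(6)=3, deg(7)=2.
Sorted degree sequence of G2: [4, 3, 3, 3, 2, 2, 2, 1].
The (sorted) degree sequence is an isomorphism invariant, so since G1 and G2 have different degree sequences they cannot be isomorphic.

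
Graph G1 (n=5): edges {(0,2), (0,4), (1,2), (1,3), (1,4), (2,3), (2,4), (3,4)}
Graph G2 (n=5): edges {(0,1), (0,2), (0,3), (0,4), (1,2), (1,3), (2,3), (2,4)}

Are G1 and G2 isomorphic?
Yes, isomorphic

The graphs are isomorphic.
One valid mapping φ: V(G1) → V(G2): 0→4, 1→3, 2→0, 3→1, 4→2

Verify φ preserves adjacency — for each edge of G1, its image is an edge of G2:
  (0,2) → (φ(0),φ(2)) = (0,4) ∈ E(G2) ✓
  (0,4) → (φ(0),φ(4)) = (2,4) ∈ E(G2) ✓
  (1,2) → (φ(1),φ(2)) = (0,3) ∈ E(G2) ✓
  (1,3) → (φ(1),φ(3)) = (1,3) ∈ E(G2) ✓
  (1,4) → (φ(1),φ(4)) = (2,3) ∈ E(G2) ✓
  (2,3) → (φ(2),φ(3)) = (0,1) ∈ E(G2) ✓
  (2,4) → (φ(2),φ(4)) = (0,2) ∈ E(G2) ✓
  (3,4) → (φ(3),φ(4)) = (1,2) ∈ E(G2) ✓
All 8 edges of G1 map to edges of G2, and |E(G1)| = |E(G2)| = 8, so φ is a bijection on edges as well as vertices. Hence G1 ≅ G2.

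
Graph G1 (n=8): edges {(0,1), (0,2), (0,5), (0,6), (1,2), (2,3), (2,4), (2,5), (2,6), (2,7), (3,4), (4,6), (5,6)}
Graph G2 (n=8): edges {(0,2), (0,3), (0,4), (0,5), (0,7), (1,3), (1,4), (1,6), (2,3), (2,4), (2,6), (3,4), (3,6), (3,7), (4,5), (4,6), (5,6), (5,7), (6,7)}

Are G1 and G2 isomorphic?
No, not isomorphic

The graphs are NOT isomorphic.

Degrees in G1: deg(0)=4, deg(1)=2, deg(2)=7, deg(3)=2, deg(4)=3, deg(5)=3, deg(6)=4, deg(7)=1.
Sorted degree sequence of G1: [7, 4, 4, 3, 3, 2, 2, 1].
Degrees in G2: deg(0)=5, deg(1)=3, deg(2)=4, deg(3)=6, deg(4)=6, deg(5)=4, deg(6)=6, deg(7)=4.
Sorted degree sequence of G2: [6, 6, 6, 5, 4, 4, 4, 3].
The (sorted) degree sequence is an isomorphism invariant, so since G1 and G2 have different degree sequences they cannot be isomorphic.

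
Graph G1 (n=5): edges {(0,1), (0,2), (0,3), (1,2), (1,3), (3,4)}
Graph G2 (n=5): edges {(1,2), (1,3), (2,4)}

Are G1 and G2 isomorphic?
No, not isomorphic

The graphs are NOT isomorphic.

Connected components of G1: 1 component(s) with vertex sets [[0, 1, 2, 3, 4]], sizes [5].
Connected components of G2: 2 component(s) with vertex sets [[0], [1, 2, 3, 4]], sizes [1, 4].
The number of connected components (and the multiset of component sizes) is an isomorphism invariant — an isomorphism maps each component of G1 bijectively onto a component of G2. Since G1 has 1 component(s) and G2 has 2, they cannot be isomorphic.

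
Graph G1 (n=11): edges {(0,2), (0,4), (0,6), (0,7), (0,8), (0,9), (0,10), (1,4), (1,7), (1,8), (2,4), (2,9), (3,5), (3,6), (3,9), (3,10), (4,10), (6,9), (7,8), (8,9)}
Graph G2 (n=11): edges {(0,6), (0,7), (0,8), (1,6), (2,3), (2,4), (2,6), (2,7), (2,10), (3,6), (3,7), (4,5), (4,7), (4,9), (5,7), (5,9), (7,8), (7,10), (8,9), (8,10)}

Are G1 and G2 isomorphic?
Yes, isomorphic

The graphs are isomorphic.
One valid mapping φ: V(G1) → V(G2): 0→7, 1→9, 2→10, 3→6, 4→8, 5→1, 6→3, 7→5, 8→4, 9→2, 10→0

Verify φ preserves adjacency — for each edge of G1, its image is an edge of G2:
  (0,2) → (φ(0),φ(2)) = (7,10) ∈ E(G2) ✓
  (0,4) → (φ(0),φ(4)) = (7,8) ∈ E(G2) ✓
  (0,6) → (φ(0),φ(6)) = (3,7) ∈ E(G2) ✓
  (0,7) → (φ(0),φ(7)) = (5,7) ∈ E(G2) ✓
  (0,8) → (φ(0),φ(8)) = (4,7) ∈ E(G2) ✓
  (0,9) → (φ(0),φ(9)) = (2,7) ∈ E(G2) ✓
  (0,10) → (φ(0),φ(10)) = (0,7) ∈ E(G2) ✓
  (1,4) → (φ(1),φ(4)) = (8,9) ∈ E(G2) ✓
  (1,7) → (φ(1),φ(7)) = (5,9) ∈ E(G2) ✓
  (1,8) → (φ(1),φ(8)) = (4,9) ∈ E(G2) ✓
  (2,4) → (φ(2),φ(4)) = (8,10) ∈ E(G2) ✓
  (2,9) → (φ(2),φ(9)) = (2,10) ∈ E(G2) ✓
  (3,5) → (φ(3),φ(5)) = (1,6) ∈ E(G2) ✓
  (3,6) → (φ(3),φ(6)) = (3,6) ∈ E(G2) ✓
  (3,9) → (φ(3),φ(9)) = (2,6) ∈ E(G2) ✓
  (3,10) → (φ(3),φ(10)) = (0,6) ∈ E(G2) ✓
  (4,10) → (φ(4),φ(10)) = (0,8) ∈ E(G2) ✓
  (6,9) → (φ(6),φ(9)) = (2,3) ∈ E(G2) ✓
  (7,8) → (φ(7),φ(8)) = (4,5) ∈ E(G2) ✓
  (8,9) → (φ(8),φ(9)) = (2,4) ∈ E(G2) ✓
All 20 edges of G1 map to edges of G2, and |E(G1)| = |E(G2)| = 20, so φ is a bijection on edges as well as vertices. Hence G1 ≅ G2.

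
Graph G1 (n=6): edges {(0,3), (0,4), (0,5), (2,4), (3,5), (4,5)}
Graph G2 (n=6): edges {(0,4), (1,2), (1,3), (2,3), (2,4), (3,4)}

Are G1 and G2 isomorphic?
Yes, isomorphic

The graphs are isomorphic.
One valid mapping φ: V(G1) → V(G2): 0→3, 1→5, 2→0, 3→1, 4→4, 5→2

Verify φ preserves adjacency — for each edge of G1, its image is an edge of G2:
  (0,3) → (φ(0),φ(3)) = (1,3) ∈ E(G2) ✓
  (0,4) → (φ(0),φ(4)) = (3,4) ∈ E(G2) ✓
  (0,5) → (φ(0),φ(5)) = (2,3) ∈ E(G2) ✓
  (2,4) → (φ(2),φ(4)) = (0,4) ∈ E(G2) ✓
  (3,5) → (φ(3),φ(5)) = (1,2) ∈ E(G2) ✓
  (4,5) → (φ(4),φ(5)) = (2,4) ∈ E(G2) ✓
All 6 edges of G1 map to edges of G2, and |E(G1)| = |E(G2)| = 6, so φ is a bijection on edges as well as vertices. Hence G1 ≅ G2.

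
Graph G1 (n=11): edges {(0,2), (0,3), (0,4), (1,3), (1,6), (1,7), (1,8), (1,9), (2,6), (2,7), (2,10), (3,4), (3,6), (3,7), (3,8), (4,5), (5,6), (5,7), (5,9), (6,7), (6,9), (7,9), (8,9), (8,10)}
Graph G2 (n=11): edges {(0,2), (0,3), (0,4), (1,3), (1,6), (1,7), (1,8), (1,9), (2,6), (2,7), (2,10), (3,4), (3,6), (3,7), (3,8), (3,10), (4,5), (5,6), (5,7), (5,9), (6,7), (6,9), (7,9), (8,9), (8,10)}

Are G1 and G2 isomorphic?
No, not isomorphic

The graphs are NOT isomorphic.

Counting edges: G1 has 24 edge(s); G2 has 25 edge(s).
Edge count is an isomorphism invariant (a bijection on vertices induces a bijection on edges), so differing edge counts rule out isomorphism.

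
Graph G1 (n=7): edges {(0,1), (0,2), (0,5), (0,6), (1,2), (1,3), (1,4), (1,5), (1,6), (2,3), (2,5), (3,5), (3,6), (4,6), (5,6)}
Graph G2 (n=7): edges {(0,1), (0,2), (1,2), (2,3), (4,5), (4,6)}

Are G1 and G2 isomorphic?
No, not isomorphic

The graphs are NOT isomorphic.

Connected components of G1: 1 component(s) with vertex sets [[0, 1, 2, 3, 4, 5, 6]], sizes [7].
Connected components of G2: 2 component(s) with vertex sets [[4, 5, 6], [0, 1, 2, 3]], sizes [3, 4].
The number of connected components (and the multiset of component sizes) is an isomorphism invariant — an isomorphism maps each component of G1 bijectively onto a component of G2. Since G1 has 1 component(s) and G2 has 2, they cannot be isomorphic.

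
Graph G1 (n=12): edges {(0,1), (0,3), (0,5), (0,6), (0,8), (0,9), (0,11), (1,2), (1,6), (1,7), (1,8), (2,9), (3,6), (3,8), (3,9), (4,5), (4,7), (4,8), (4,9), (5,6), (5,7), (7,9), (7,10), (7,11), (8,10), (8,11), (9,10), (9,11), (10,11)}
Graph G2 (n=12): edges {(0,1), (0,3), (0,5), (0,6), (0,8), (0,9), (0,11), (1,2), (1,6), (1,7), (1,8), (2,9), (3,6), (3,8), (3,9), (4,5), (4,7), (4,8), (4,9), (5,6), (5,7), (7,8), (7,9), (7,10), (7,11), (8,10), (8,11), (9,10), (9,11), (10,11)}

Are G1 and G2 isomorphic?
No, not isomorphic

The graphs are NOT isomorphic.

Counting edges: G1 has 29 edge(s); G2 has 30 edge(s).
Edge count is an isomorphism invariant (a bijection on vertices induces a bijection on edges), so differing edge counts rule out isomorphism.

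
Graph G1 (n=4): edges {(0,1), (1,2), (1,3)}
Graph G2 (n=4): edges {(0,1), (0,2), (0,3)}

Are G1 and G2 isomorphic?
Yes, isomorphic

The graphs are isomorphic.
One valid mapping φ: V(G1) → V(G2): 0→2, 1→0, 2→3, 3→1

Verify φ preserves adjacency — for each edge of G1, its image is an edge of G2:
  (0,1) → (φ(0),φ(1)) = (0,2) ∈ E(G2) ✓
  (1,2) → (φ(1),φ(2)) = (0,3) ∈ E(G2) ✓
  (1,3) → (φ(1),φ(3)) = (0,1) ∈ E(G2) ✓
All 3 edges of G1 map to edges of G2, and |E(G1)| = |E(G2)| = 3, so φ is a bijection on edges as well as vertices. Hence G1 ≅ G2.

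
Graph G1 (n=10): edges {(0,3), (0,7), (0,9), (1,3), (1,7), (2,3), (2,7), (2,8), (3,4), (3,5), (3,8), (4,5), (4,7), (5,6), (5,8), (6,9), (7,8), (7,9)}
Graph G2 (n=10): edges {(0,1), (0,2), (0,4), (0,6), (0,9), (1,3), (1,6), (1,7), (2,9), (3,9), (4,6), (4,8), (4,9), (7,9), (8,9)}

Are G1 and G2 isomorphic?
No, not isomorphic

The graphs are NOT isomorphic.

Connected components of G1: 1 component(s) with vertex sets [[0, 1, 2, 3, 4, 5, 6, 7, 8, 9]], sizes [10].
Connected components of G2: 2 component(s) with vertex sets [[5], [0, 1, 2, 3, 4, 6, 7, 8, 9]], sizes [1, 9].
The number of connected components (and the multiset of component sizes) is an isomorphism invariant — an isomorphism maps each component of G1 bijectively onto a component of G2. Since G1 has 1 component(s) and G2 has 2, they cannot be isomorphic.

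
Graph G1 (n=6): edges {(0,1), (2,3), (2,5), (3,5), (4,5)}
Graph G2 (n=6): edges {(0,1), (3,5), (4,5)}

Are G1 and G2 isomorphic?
No, not isomorphic

The graphs are NOT isomorphic.

Counting edges: G1 has 5 edge(s); G2 has 3 edge(s).
Edge count is an isomorphism invariant (a bijection on vertices induces a bijection on edges), so differing edge counts rule out isomorphism.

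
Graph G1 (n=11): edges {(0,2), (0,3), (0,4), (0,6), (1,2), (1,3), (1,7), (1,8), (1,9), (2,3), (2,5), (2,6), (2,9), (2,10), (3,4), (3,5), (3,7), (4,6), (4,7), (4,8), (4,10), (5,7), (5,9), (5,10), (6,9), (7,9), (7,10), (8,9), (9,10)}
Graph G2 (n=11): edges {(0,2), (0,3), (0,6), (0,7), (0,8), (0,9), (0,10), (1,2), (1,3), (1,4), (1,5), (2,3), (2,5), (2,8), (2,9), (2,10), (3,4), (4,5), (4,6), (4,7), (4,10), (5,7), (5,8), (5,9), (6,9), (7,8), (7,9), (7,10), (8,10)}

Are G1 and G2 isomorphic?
Yes, isomorphic

The graphs are isomorphic.
One valid mapping φ: V(G1) → V(G2): 0→1, 1→9, 2→2, 3→5, 4→4, 5→8, 6→3, 7→7, 8→6, 9→0, 10→10

Verify φ preserves adjacency — for each edge of G1, its image is an edge of G2:
  (0,2) → (φ(0),φ(2)) = (1,2) ∈ E(G2) ✓
  (0,3) → (φ(0),φ(3)) = (1,5) ∈ E(G2) ✓
  (0,4) → (φ(0),φ(4)) = (1,4) ∈ E(G2) ✓
  (0,6) → (φ(0),φ(6)) = (1,3) ∈ E(G2) ✓
  (1,2) → (φ(1),φ(2)) = (2,9) ∈ E(G2) ✓
  (1,3) → (φ(1),φ(3)) = (5,9) ∈ E(G2) ✓
  (1,7) → (φ(1),φ(7)) = (7,9) ∈ E(G2) ✓
  (1,8) → (φ(1),φ(8)) = (6,9) ∈ E(G2) ✓
  (1,9) → (φ(1),φ(9)) = (0,9) ∈ E(G2) ✓
  (2,3) → (φ(2),φ(3)) = (2,5) ∈ E(G2) ✓
  (2,5) → (φ(2),φ(5)) = (2,8) ∈ E(G2) ✓
  (2,6) → (φ(2),φ(6)) = (2,3) ∈ E(G2) ✓
  (2,9) → (φ(2),φ(9)) = (0,2) ∈ E(G2) ✓
  (2,10) → (φ(2),φ(10)) = (2,10) ∈ E(G2) ✓
  (3,4) → (φ(3),φ(4)) = (4,5) ∈ E(G2) ✓
  (3,5) → (φ(3),φ(5)) = (5,8) ∈ E(G2) ✓
  (3,7) → (φ(3),φ(7)) = (5,7) ∈ E(G2) ✓
  (4,6) → (φ(4),φ(6)) = (3,4) ∈ E(G2) ✓
  (4,7) → (φ(4),φ(7)) = (4,7) ∈ E(G2) ✓
  (4,8) → (φ(4),φ(8)) = (4,6) ∈ E(G2) ✓
  (4,10) → (φ(4),φ(10)) = (4,10) ∈ E(G2) ✓
  (5,7) → (φ(5),φ(7)) = (7,8) ∈ E(G2) ✓
  (5,9) → (φ(5),φ(9)) = (0,8) ∈ E(G2) ✓
  (5,10) → (φ(5),φ(10)) = (8,10) ∈ E(G2) ✓
  (6,9) → (φ(6),φ(9)) = (0,3) ∈ E(G2) ✓
  (7,9) → (φ(7),φ(9)) = (0,7) ∈ E(G2) ✓
  (7,10) → (φ(7),φ(10)) = (7,10) ∈ E(G2) ✓
  (8,9) → (φ(8),φ(9)) = (0,6) ∈ E(G2) ✓
  (9,10) → (φ(9),φ(10)) = (0,10) ∈ E(G2) ✓
All 29 edges of G1 map to edges of G2, and |E(G1)| = |E(G2)| = 29, so φ is a bijection on edges as well as vertices. Hence G1 ≅ G2.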